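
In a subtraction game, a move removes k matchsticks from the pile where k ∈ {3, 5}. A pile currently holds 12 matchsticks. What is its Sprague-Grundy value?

Grundy values for subtraction set {3, 5}:
g(0) = mex{} = 0
g(1) = mex{} = 0
g(2) = mex{} = 0
g(3) = mex{0} = 1
g(4) = mex{0} = 1
g(5) = mex{0} = 1
g(6) = mex{0,1} = 2
g(7) = mex{0,1} = 2
g(8) = mex{1} = 0
g(9) = mex{1,2} = 0
g(10) = mex{1,2} = 0
g(11) = mex{0,2} = 1
g(12) = mex{0,2} = 1
So g(12) = 1.

1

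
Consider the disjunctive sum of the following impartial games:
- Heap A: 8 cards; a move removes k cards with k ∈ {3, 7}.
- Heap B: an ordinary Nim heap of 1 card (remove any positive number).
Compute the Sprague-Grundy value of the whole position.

3

Grundy values for heap A (subtraction set {3, 7}):
g(0) = mex{} = 0
g(1) = mex{} = 0
g(2) = mex{} = 0
g(3) = mex{0} = 1
g(4) = mex{0} = 1
g(5) = mex{0} = 1
g(6) = mex{1} = 0
g(7) = mex{0,1} = 2
g(8) = mex{0,1} = 2
So g(8) = 2.
Heap B is a plain Nim heap of size 1, so its Grundy value is 1.
By the Sprague-Grundy theorem, the Grundy value of a sum of independent games is the XOR of the component values.
Combined value = 2 ⊕ 1 = 3.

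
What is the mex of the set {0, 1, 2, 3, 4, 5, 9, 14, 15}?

6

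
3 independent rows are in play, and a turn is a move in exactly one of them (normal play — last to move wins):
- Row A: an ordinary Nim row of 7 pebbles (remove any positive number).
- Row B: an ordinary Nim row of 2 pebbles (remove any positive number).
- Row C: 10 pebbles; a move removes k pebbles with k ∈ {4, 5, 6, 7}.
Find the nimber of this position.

7

Row A is a plain Nim row of size 7, so its Grundy value is 7.
Row B is a plain Nim row of size 2, so its Grundy value is 2.
For row C, compute g(0), g(1), … with moves {4, 5, 6, 7}:
g(0) = mex{} = 0
g(1) = mex{} = 0
g(2) = mex{} = 0
g(3) = mex{} = 0
g(4) = mex{0} = 1
g(5) = mex{0} = 1
g(6) = mex{0} = 1
g(7) = mex{0} = 1
g(8) = mex{0,1} = 2
g(9) = mex{0,1} = 2
g(10) = mex{0,1} = 2
So g(10) = 2.
By the Sprague-Grundy theorem, the Grundy value of a sum of independent games is the XOR of the component values.
Combined value = 7 ⊕ 2 ⊕ 2 = 7.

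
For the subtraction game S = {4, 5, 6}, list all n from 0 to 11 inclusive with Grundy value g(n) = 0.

Grundy values for subtraction set {4, 5, 6}:
g(0) = mex{} = 0
g(1) = mex{} = 0
g(2) = mex{} = 0
g(3) = mex{} = 0
g(4) = mex{0} = 1
g(5) = mex{0} = 1
g(6) = mex{0} = 1
g(7) = mex{0} = 1
g(8) = mex{0,1} = 2
g(9) = mex{0,1} = 2
g(10) = mex{1} = 0
g(11) = mex{1} = 0
The P-positions (g = 0) in 0..11 are 0, 1, 2, 3, 10, 11.

0, 1, 2, 3, 10, 11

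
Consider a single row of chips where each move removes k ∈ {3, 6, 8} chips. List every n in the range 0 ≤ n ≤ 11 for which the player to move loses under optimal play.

0, 1, 2, 11

Grundy values for subtraction set {3, 6, 8}:
k:     0  1  2  3  4  5  6  7  8  9 10 11
g(k):  0  0  0  1  1  1  2  2  2  3  3  0
The P-positions (g = 0) in 0..11 are 0, 1, 2, 11.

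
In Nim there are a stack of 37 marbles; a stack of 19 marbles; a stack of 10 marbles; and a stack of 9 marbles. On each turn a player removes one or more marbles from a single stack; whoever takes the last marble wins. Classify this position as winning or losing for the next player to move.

Compute the nim-sum pairwise:
37 XOR 19 = 54
54 XOR 10 = 60
60 XOR 9 = 53
The nim-sum is 53 ≠ 0, so this is an N-position: the player to move can win.

Winning position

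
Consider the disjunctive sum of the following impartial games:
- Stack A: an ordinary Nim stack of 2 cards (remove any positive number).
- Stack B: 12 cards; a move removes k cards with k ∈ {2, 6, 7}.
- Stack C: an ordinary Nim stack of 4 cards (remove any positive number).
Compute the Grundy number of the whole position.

4

Stack A is a plain Nim stack of size 2, so its Grundy value is 2.
For stack B, compute g(0), g(1), … with moves {2, 6, 7}:
k:     0  1  2  3  4  5  6  7  8  9 10 11 12
g(k):  0  0  1  1  0  0  1  1  2  0  3  1  2
So g(12) = 2.
Stack C is a plain Nim stack of size 4, so its Grundy value is 4.
The value of a disjunctive sum is the nim-sum of the parts.
Combined value = 2 XOR 2 XOR 4 = 4.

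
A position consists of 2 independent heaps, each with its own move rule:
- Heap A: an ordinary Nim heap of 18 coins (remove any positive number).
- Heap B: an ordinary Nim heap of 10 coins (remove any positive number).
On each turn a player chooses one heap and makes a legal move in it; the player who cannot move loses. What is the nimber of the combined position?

24

Heap A is a plain Nim heap of size 18, so its Grundy value is 18.
Heap B is a plain Nim heap of size 10, so its Grundy value is 10.
The value of a disjunctive sum is the nim-sum of the parts.
Combined value = 18 ⊕ 10 = 24.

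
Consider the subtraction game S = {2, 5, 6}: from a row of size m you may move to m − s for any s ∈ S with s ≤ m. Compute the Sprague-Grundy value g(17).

Build the Grundy sequence with g(k) = mex{g(k−s) : s ∈ {2, 5, 6}, s ≤ k}:
k:     0  1  2  3  4  5  6  7  8  9 10 11 12 13 14 15 16 17
g(k):  0  0  1  1  0  2  1  3  0  2  1  0  0  1  1  0  2  1
So g(17) = 1.

1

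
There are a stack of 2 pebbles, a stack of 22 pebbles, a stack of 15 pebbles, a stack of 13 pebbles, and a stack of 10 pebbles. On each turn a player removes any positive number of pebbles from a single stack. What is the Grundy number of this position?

28

Compute the nim-sum pairwise:
2 ⊕ 22 = 20
20 ⊕ 15 = 27
27 ⊕ 13 = 22
22 ⊕ 10 = 28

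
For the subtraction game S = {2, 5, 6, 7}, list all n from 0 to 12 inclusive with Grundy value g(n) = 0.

0, 1, 4, 12

Compute g(0), g(1), … for moves {2, 5, 6, 7}:
k:     0  1  2  3  4  5  6  7  8  9 10 11 12
g(k):  0  0  1  1  0  2  1  3  2  2  3  3  0
The P-positions (g = 0) in 0..12 are 0, 1, 4, 12.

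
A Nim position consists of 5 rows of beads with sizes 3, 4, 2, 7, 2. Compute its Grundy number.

0

Compute the nim-sum pairwise:
3 ^ 4 = 7
7 ^ 2 = 5
5 ^ 7 = 2
2 ^ 2 = 0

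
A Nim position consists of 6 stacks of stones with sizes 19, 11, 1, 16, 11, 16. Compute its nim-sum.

18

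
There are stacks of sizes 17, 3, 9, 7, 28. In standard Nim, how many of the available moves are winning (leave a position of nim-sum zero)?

0

Nim-sum: 17 ⊕ 3 ⊕ 9 ⊕ 7 ⊕ 28 = 0.
The nim-sum is already 0, so every move leaves a nonzero nim-sum — there are no winning moves.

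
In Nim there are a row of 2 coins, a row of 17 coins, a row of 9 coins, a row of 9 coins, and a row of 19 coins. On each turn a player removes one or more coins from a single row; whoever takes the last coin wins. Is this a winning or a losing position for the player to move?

Losing position

Nim-sum: 2 XOR 17 XOR 9 XOR 9 XOR 19 = 0.
The nim-sum is 0, so this is a P-position: the player to move is in a losing position under optimal play.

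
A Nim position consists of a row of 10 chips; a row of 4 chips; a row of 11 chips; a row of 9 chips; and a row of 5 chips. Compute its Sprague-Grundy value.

9

In binary:
  1010  (10)
  0100  (4)
  1011  (11)
  1001  (9)
  0101  (5)
  ----
  1001  (9)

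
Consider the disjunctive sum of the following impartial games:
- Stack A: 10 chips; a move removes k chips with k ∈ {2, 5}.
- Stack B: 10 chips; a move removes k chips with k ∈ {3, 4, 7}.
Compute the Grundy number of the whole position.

Build the Grundy sequence for stack A with g(k) = mex{g(k−s) : s ∈ {2, 5}, s ≤ k}:
g(0) = mex{} = 0
g(1) = mex{} = 0
g(2) = mex{0} = 1
g(3) = mex{0} = 1
g(4) = mex{1} = 0
g(5) = mex{0,1} = 2
g(6) = mex{0} = 1
g(7) = mex{1,2} = 0
g(8) = mex{1} = 0
g(9) = mex{0} = 1
g(10) = mex{0,2} = 1
So g(10) = 1.
Build the Grundy sequence for stack B with g(k) = mex{g(k−s) : s ∈ {3, 4, 7}, s ≤ k}:
k:     0  1  2  3  4  5  6  7  8  9 10
g(k):  0  0  0  1  1  1  2  2  2  3  0
So g(10) = 0.
The value of a disjunctive sum is the nim-sum of the parts.
Combined value = 1 XOR 0 = 1.

1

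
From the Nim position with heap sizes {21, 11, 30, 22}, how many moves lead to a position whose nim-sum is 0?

3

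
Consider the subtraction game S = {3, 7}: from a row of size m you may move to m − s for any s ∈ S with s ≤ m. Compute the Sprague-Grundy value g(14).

Compute g(0), g(1), … for moves {3, 7}:
k:     0  1  2  3  4  5  6  7  8  9 10 11 12 13 14
g(k):  0  0  0  1  1  1  0  2  2  1  0  0  0  1  1
So g(14) = 1.

1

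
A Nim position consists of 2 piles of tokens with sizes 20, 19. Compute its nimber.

7

Nim-sum: 20 XOR 19 = 7.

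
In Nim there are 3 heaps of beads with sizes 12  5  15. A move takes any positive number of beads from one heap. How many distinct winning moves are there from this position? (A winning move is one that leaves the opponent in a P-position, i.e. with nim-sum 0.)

3

Nim-sum: 12 ⊕ 5 ⊕ 15 = 6.
The overall nim-sum is X = 6. A heap of size p has a winning move iff p XOR X < p (reduce it to p XOR X).
  12: 12 XOR 6 = 10 < 12 — winning move (to 10).
  5: 5 XOR 6 = 3 < 5 — winning move (to 3).
  15: 15 XOR 6 = 9 < 15 — winning move (to 9).
That gives 3 winning moves.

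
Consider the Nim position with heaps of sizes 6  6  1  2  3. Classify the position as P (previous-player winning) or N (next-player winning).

P-position

Nim-sum: 6 XOR 6 XOR 1 XOR 2 XOR 3 = 0.
The nim-sum is 0, so this is a P-position: the player to move is in a losing position under optimal play.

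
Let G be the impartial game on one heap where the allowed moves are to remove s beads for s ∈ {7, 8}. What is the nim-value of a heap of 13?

1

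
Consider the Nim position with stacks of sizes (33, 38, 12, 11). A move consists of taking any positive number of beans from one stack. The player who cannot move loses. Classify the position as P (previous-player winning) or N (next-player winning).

Compute the nim-sum pairwise:
33 ⊕ 38 = 7
7 ⊕ 12 = 11
11 ⊕ 11 = 0
The nim-sum is 0, so this is a P-position: the player to move is in a losing position under optimal play.

P-position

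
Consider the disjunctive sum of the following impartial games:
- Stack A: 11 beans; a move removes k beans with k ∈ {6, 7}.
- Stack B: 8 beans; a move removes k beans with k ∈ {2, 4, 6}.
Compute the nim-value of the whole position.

For stack A, compute g(0), g(1), … with moves {6, 7}:
k:     0  1  2  3  4  5  6  7  8  9 10 11
g(k):  0  0  0  0  0  0  1  1  1  1  1  1
So g(11) = 1.
For stack B, compute g(0), g(1), … with moves {2, 4, 6}:
g(0) = mex{} = 0
g(1) = mex{} = 0
g(2) = mex{0} = 1
g(3) = mex{0} = 1
g(4) = mex{0,1} = 2
g(5) = mex{0,1} = 2
g(6) = mex{0,1,2} = 3
g(7) = mex{0,1,2} = 3
g(8) = mex{1,2,3} = 0
So g(8) = 0.
By the Sprague-Grundy theorem, the Grundy value of a sum of independent games is the XOR of the component values.
Combined value = 1 ⊕ 0 = 1.

1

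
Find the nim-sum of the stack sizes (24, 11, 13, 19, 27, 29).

11

Compute the nim-sum pairwise:
24 XOR 11 = 19
19 XOR 13 = 30
30 XOR 19 = 13
13 XOR 27 = 22
22 XOR 29 = 11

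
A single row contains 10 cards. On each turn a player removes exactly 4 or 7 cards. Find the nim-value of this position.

Compute g(0), g(1), … for moves {4, 7}:
g(0) = mex{} = 0
g(1) = mex{} = 0
g(2) = mex{} = 0
g(3) = mex{} = 0
g(4) = mex{0} = 1
g(5) = mex{0} = 1
g(6) = mex{0} = 1
g(7) = mex{0} = 1
g(8) = mex{0,1} = 2
g(9) = mex{0,1} = 2
g(10) = mex{0,1} = 2
So g(10) = 2.

2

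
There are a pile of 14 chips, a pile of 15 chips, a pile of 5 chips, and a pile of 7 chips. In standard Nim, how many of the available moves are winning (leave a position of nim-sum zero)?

Compute the nim-sum pairwise:
14 XOR 15 = 1
1 XOR 5 = 4
4 XOR 7 = 3
The overall nim-sum is X = 3. A pile of size p has a winning move iff p XOR X < p (reduce it to p XOR X).
  14: 14 XOR 3 = 13 < 14 — winning move (to 13).
  15: 15 XOR 3 = 12 < 15 — winning move (to 12).
  5: 5 XOR 3 = 6 ≥ 5 — no move.
  7: 7 XOR 3 = 4 < 7 — winning move (to 4).
That gives 3 winning moves.

3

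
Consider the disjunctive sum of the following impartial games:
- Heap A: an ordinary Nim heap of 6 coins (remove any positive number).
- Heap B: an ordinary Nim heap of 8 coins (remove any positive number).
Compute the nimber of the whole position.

14

Heap A is a plain Nim heap of size 6, so its Grundy value is 6.
Heap B is a plain Nim heap of size 8, so its Grundy value is 8.
The value of a disjunctive sum is the nim-sum of the parts.
Combined value = 6 XOR 8 = 14.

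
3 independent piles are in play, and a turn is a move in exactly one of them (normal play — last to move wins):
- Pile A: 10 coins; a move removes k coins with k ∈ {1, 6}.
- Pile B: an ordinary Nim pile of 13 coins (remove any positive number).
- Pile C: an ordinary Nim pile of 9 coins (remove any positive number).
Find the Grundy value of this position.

5

Build the Grundy sequence for pile A with g(k) = mex{g(k−s) : s ∈ {1, 6}, s ≤ k}:
k:     0  1  2  3  4  5  6  7  8  9 10
g(k):  0  1  0  1  0  1  2  0  1  0  1
So g(10) = 1.
Pile B is a plain Nim pile of size 13, so its Grundy value is 13.
Pile C is a plain Nim pile of size 9, so its Grundy value is 9.
The value of a disjunctive sum is the nim-sum of the parts.
Combined value = 1 ⊕ 13 ⊕ 9 = 5.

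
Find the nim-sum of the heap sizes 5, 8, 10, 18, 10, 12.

Compute the nim-sum pairwise:
5 ^ 8 = 13
13 ^ 10 = 7
7 ^ 18 = 21
21 ^ 10 = 31
31 ^ 12 = 19

19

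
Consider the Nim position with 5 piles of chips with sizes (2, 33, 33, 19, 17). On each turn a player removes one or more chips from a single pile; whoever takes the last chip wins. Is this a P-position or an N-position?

P-position

Nim-sum: 2 XOR 33 XOR 33 XOR 19 XOR 17 = 0.
The nim-sum is 0, so this is a P-position: the player to move is in a losing position under optimal play.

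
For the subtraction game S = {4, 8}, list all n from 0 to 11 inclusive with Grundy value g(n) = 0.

Grundy values for subtraction set {4, 8}:
g(0) = mex{} = 0
g(1) = mex{} = 0
g(2) = mex{} = 0
g(3) = mex{} = 0
g(4) = mex{0} = 1
g(5) = mex{0} = 1
g(6) = mex{0} = 1
g(7) = mex{0} = 1
g(8) = mex{0,1} = 2
g(9) = mex{0,1} = 2
g(10) = mex{0,1} = 2
g(11) = mex{0,1} = 2
The P-positions (g = 0) in 0..11 are 0, 1, 2, 3.

0, 1, 2, 3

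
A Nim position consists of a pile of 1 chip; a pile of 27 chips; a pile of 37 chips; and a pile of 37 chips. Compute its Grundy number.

26

Nim-sum: 1 ⊕ 27 ⊕ 37 ⊕ 37 = 26.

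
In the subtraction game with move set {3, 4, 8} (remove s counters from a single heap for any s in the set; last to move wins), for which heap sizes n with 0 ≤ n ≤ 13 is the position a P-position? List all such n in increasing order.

Compute g(0), g(1), … for moves {3, 4, 8}:
k:     0  1  2  3  4  5  6  7  8  9 10 11 12 13
g(k):  0  0  0  1  1  1  2  0  2  3  1  3  0  0
The P-positions (g = 0) in 0..13 are 0, 1, 2, 7, 12, 13.

0, 1, 2, 7, 12, 13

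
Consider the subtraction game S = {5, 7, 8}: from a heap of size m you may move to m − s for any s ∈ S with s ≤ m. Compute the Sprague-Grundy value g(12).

Build the Grundy sequence with g(k) = mex{g(k−s) : s ∈ {5, 7, 8}, s ≤ k}:
g(0) = mex{} = 0
g(1) = mex{} = 0
g(2) = mex{} = 0
g(3) = mex{} = 0
g(4) = mex{} = 0
g(5) = mex{0} = 1
g(6) = mex{0} = 1
g(7) = mex{0} = 1
g(8) = mex{0} = 1
g(9) = mex{0} = 1
g(10) = mex{0,1} = 2
g(11) = mex{0,1} = 2
g(12) = mex{0,1} = 2
So g(12) = 2.

2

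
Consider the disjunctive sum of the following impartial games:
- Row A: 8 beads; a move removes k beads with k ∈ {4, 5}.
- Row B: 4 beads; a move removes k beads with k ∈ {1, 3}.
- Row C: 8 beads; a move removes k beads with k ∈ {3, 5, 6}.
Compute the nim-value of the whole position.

0

Build the Grundy sequence for row A with g(k) = mex{g(k−s) : s ∈ {4, 5}, s ≤ k}:
k:     0  1  2  3  4  5  6  7  8
g(k):  0  0  0  0  1  1  1  1  2
So g(8) = 2.
Build the Grundy sequence for row B with g(k) = mex{g(k−s) : s ∈ {1, 3}, s ≤ k}:
g(0) = mex{} = 0
g(1) = mex{0} = 1
g(2) = mex{1} = 0
g(3) = mex{0} = 1
g(4) = mex{1} = 0
So g(4) = 0.
For row C, compute g(0), g(1), … with moves {3, 5, 6}:
k:     0  1  2  3  4  5  6  7  8
g(k):  0  0  0  1  1  1  2  2  2
So g(8) = 2.
The value of a disjunctive sum is the nim-sum of the parts.
Combined value = 2 ⊕ 0 ⊕ 2 = 0.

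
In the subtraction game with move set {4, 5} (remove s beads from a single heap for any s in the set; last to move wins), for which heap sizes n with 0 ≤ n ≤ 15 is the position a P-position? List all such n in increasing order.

0, 1, 2, 3, 9, 10, 11, 12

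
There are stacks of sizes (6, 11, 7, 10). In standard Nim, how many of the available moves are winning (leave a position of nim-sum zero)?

Nim-sum: 6 XOR 11 XOR 7 XOR 10 = 0.
The nim-sum is already 0, so every move leaves a nonzero nim-sum — there are no winning moves.

0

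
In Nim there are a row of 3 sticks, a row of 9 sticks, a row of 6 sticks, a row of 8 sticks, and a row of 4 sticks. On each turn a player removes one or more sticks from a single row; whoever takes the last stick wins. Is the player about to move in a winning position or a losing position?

Nim-sum: 3 ^ 9 ^ 6 ^ 8 ^ 4 = 0.
The nim-sum is 0, so this is a P-position: the player to move is in a losing position under optimal play.

Losing position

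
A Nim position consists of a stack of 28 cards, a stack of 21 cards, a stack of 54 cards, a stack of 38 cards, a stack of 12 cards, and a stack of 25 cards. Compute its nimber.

12

Compute the nim-sum pairwise:
28 XOR 21 = 9
9 XOR 54 = 63
63 XOR 38 = 25
25 XOR 12 = 21
21 XOR 25 = 12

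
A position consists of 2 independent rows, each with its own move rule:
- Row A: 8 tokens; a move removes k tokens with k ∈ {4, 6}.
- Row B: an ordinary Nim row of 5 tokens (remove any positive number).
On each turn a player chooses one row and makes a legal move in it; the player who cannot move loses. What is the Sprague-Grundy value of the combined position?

For row A, compute g(0), g(1), … with moves {4, 6}:
k:     0  1  2  3  4  5  6  7  8
g(k):  0  0  0  0  1  1  1  1  2
So g(8) = 2.
Row B is a plain Nim row of size 5, so its Grundy value is 5.
By the Sprague-Grundy theorem, the Grundy value of a sum of independent games is the XOR of the component values.
Combined value = 2 ⊕ 5 = 7.

7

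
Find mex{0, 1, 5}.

The values 0, 1 are all present; 2 is the first non-negative integer missing from the set.

2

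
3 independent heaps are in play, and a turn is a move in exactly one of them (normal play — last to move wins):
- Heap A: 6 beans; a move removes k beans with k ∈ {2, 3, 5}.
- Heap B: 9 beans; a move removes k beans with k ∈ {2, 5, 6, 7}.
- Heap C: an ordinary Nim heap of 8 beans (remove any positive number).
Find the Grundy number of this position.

9

Build the Grundy sequence for heap A with g(k) = mex{g(k−s) : s ∈ {2, 3, 5}, s ≤ k}:
g(0) = mex{} = 0
g(1) = mex{} = 0
g(2) = mex{0} = 1
g(3) = mex{0} = 1
g(4) = mex{0,1} = 2
g(5) = mex{0,1} = 2
g(6) = mex{0,1,2} = 3
So g(6) = 3.
Build the Grundy sequence for heap B with g(k) = mex{g(k−s) : s ∈ {2, 5, 6, 7}, s ≤ k}:
g(0) = mex{} = 0
g(1) = mex{} = 0
g(2) = mex{0} = 1
g(3) = mex{0} = 1
g(4) = mex{1} = 0
g(5) = mex{0,1} = 2
g(6) = mex{0} = 1
g(7) = mex{0,1,2} = 3
g(8) = mex{0,1} = 2
g(9) = mex{0,1,3} = 2
So g(9) = 2.
Heap C is a plain Nim heap of size 8, so its Grundy value is 8.
By the Sprague-Grundy theorem, the Grundy value of a sum of independent games is the XOR of the component values.
Combined value = 3 XOR 2 XOR 8 = 9.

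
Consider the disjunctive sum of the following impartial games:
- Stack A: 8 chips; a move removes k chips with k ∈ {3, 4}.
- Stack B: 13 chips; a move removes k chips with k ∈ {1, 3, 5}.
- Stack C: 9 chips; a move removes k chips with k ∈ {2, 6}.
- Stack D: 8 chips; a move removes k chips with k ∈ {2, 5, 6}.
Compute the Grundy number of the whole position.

Grundy values for stack A (subtraction set {3, 4}):
g(0) = mex{} = 0
g(1) = mex{} = 0
g(2) = mex{} = 0
g(3) = mex{0} = 1
g(4) = mex{0} = 1
g(5) = mex{0} = 1
g(6) = mex{0,1} = 2
g(7) = mex{1} = 0
g(8) = mex{1} = 0
So g(8) = 0.
For stack B, compute g(0), g(1), … with moves {1, 3, 5}:
k:     0  1  2  3  4  5  6  7  8  9 10 11 12 13
g(k):  0  1  0  1  0  1  0  1  0  1  0  1  0  1
So g(13) = 1.
Build the Grundy sequence for stack C with g(k) = mex{g(k−s) : s ∈ {2, 6}, s ≤ k}:
g(0) = mex{} = 0
g(1) = mex{} = 0
g(2) = mex{0} = 1
g(3) = mex{0} = 1
g(4) = mex{1} = 0
g(5) = mex{1} = 0
g(6) = mex{0} = 1
g(7) = mex{0} = 1
g(8) = mex{1} = 0
g(9) = mex{1} = 0
So g(9) = 0.
For stack D, compute g(0), g(1), … with moves {2, 5, 6}:
k:     0  1  2  3  4  5  6  7  8
g(k):  0  0  1  1  0  2  1  3  0
So g(8) = 0.
The value of a disjunctive sum is the nim-sum of the parts.
Combined value = 0 ⊕ 1 ⊕ 0 ⊕ 0 = 1.

1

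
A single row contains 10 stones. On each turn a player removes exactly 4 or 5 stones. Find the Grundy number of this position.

0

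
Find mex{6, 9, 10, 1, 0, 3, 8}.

The values 0, 1 are all present; 2 is the first non-negative integer missing from the set.

2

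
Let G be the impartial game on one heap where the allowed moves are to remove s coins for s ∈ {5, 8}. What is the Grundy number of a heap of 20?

1

Grundy values for subtraction set {5, 8}:
k:     0  1  2  3  4  5  6  7  8  9 10 11 12 13 14 15 16 17 18 19 20
g(k):  0  0  0  0  0  1  1  1  1  1  2  2  2  0  0  0  0  0  1  1  1
So g(20) = 1.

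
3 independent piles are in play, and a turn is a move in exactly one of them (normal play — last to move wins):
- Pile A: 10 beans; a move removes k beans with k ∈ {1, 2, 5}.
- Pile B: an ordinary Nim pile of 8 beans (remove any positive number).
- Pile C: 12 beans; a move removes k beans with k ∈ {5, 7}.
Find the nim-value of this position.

9

Build the Grundy sequence for pile A with g(k) = mex{g(k−s) : s ∈ {1, 2, 5}, s ≤ k}:
g(0) = mex{} = 0
g(1) = mex{0} = 1
g(2) = mex{0,1} = 2
g(3) = mex{1,2} = 0
g(4) = mex{0,2} = 1
g(5) = mex{0,1} = 2
g(6) = mex{1,2} = 0
g(7) = mex{0,2} = 1
g(8) = mex{0,1} = 2
g(9) = mex{1,2} = 0
g(10) = mex{0,2} = 1
So g(10) = 1.
Pile B is a plain Nim pile of size 8, so its Grundy value is 8.
For pile C, compute g(0), g(1), … with moves {5, 7}:
g(0) = mex{} = 0
g(1) = mex{} = 0
g(2) = mex{} = 0
g(3) = mex{} = 0
g(4) = mex{} = 0
g(5) = mex{0} = 1
g(6) = mex{0} = 1
g(7) = mex{0} = 1
g(8) = mex{0} = 1
g(9) = mex{0} = 1
g(10) = mex{0,1} = 2
g(11) = mex{0,1} = 2
g(12) = mex{1} = 0
So g(12) = 0.
The value of a disjunctive sum is the nim-sum of the parts.
Combined value = 1 XOR 8 XOR 0 = 9.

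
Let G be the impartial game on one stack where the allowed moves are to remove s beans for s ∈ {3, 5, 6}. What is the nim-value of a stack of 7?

2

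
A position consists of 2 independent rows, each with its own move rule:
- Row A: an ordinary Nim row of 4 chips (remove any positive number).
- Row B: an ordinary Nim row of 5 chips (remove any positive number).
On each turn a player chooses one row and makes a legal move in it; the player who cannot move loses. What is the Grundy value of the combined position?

1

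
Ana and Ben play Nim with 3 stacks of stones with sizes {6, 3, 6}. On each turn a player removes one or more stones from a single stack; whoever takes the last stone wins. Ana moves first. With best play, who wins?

Ana wins

In binary:
  110  (6)
  011  (3)
  110  (6)
  ---
  011  (3)
The nim-sum is 3 ≠ 0, so this is an N-position: the player to move can win; Ana has a winning move.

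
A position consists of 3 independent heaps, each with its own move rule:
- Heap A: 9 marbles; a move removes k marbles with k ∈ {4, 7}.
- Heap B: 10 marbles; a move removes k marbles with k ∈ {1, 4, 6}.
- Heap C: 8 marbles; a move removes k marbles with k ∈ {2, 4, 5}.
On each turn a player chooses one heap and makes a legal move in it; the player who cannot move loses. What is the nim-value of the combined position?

Build the Grundy sequence for heap A with g(k) = mex{g(k−s) : s ∈ {4, 7}, s ≤ k}:
k:     0  1  2  3  4  5  6  7  8  9
g(k):  0  0  0  0  1  1  1  1  2  2
So g(9) = 2.
Build the Grundy sequence for heap B with g(k) = mex{g(k−s) : s ∈ {1, 4, 6}, s ≤ k}:
g(0) = mex{} = 0
g(1) = mex{0} = 1
g(2) = mex{1} = 0
g(3) = mex{0} = 1
g(4) = mex{0,1} = 2
g(5) = mex{1,2} = 0
g(6) = mex{0} = 1
g(7) = mex{1} = 0
g(8) = mex{0,2} = 1
g(9) = mex{0,1} = 2
g(10) = mex{1,2} = 0
So g(10) = 0.
Grundy values for heap C (subtraction set {2, 4, 5}):
g(0) = mex{} = 0
g(1) = mex{} = 0
g(2) = mex{0} = 1
g(3) = mex{0} = 1
g(4) = mex{0,1} = 2
g(5) = mex{0,1} = 2
g(6) = mex{0,1,2} = 3
g(7) = mex{1,2} = 0
g(8) = mex{1,2,3} = 0
So g(8) = 0.
By the Sprague-Grundy theorem, the Grundy value of a sum of independent games is the XOR of the component values.
Combined value = 2 XOR 0 XOR 0 = 2.

2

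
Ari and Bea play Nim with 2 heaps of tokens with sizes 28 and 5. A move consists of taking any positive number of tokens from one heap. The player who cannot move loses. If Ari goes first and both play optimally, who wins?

Compute the nim-sum pairwise:
28 ⊕ 5 = 25
The nim-sum is 25 ≠ 0, so this is an N-position: the player to move can win; Ari has a winning move.

Ari wins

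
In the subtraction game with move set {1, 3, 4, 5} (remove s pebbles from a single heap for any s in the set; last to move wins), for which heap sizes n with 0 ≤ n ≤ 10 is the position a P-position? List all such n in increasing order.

0, 2, 8, 10

Grundy values for subtraction set {1, 3, 4, 5}:
g(0) = mex{} = 0
g(1) = mex{0} = 1
g(2) = mex{1} = 0
g(3) = mex{0} = 1
g(4) = mex{0,1} = 2
g(5) = mex{0,1,2} = 3
g(6) = mex{0,1,3} = 2
g(7) = mex{0,1,2} = 3
g(8) = mex{1,2,3} = 0
g(9) = mex{0,2,3} = 1
g(10) = mex{1,2,3} = 0
The P-positions (g = 0) in 0..10 are 0, 2, 8, 10.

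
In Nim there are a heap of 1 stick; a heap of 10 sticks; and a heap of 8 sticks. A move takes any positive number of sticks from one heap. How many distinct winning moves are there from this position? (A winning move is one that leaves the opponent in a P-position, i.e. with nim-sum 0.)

1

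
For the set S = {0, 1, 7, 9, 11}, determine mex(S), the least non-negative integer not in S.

The values 0, 1 are all present; 2 is the first non-negative integer missing from the set.

2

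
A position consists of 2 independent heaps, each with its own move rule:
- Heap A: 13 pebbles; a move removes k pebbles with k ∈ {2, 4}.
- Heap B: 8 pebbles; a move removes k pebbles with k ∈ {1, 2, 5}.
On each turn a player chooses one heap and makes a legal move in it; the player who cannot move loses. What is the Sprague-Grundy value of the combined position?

2

Build the Grundy sequence for heap A with g(k) = mex{g(k−s) : s ∈ {2, 4}, s ≤ k}:
k:     0  1  2  3  4  5  6  7  8  9 10 11 12 13
g(k):  0  0  1  1  2  2  0  0  1  1  2  2  0  0
So g(13) = 0.
Build the Grundy sequence for heap B with g(k) = mex{g(k−s) : s ∈ {1, 2, 5}, s ≤ k}:
g(0) = mex{} = 0
g(1) = mex{0} = 1
g(2) = mex{0,1} = 2
g(3) = mex{1,2} = 0
g(4) = mex{0,2} = 1
g(5) = mex{0,1} = 2
g(6) = mex{1,2} = 0
g(7) = mex{0,2} = 1
g(8) = mex{0,1} = 2
So g(8) = 2.
By the Sprague-Grundy theorem, the Grundy value of a sum of independent games is the XOR of the component values.
Combined value = 0 XOR 2 = 2.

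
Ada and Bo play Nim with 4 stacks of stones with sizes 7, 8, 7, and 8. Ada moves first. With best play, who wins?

Compute the nim-sum pairwise:
7 ^ 8 = 15
15 ^ 7 = 8
8 ^ 8 = 0
The nim-sum is 0, so this is a P-position: the player to move is in a losing position under optimal play; Ada is about to move from it and so loses — Bo wins.

Bo wins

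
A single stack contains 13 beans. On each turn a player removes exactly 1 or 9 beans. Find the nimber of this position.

1

Compute g(0), g(1), … for moves {1, 9}:
g(0) = mex{} = 0
g(1) = mex{0} = 1
g(2) = mex{1} = 0
g(3) = mex{0} = 1
g(4) = mex{1} = 0
g(5) = mex{0} = 1
g(6) = mex{1} = 0
g(7) = mex{0} = 1
g(8) = mex{1} = 0
g(9) = mex{0} = 1
g(10) = mex{1} = 0
g(11) = mex{0} = 1
g(12) = mex{1} = 0
g(13) = mex{0} = 1
So g(13) = 1.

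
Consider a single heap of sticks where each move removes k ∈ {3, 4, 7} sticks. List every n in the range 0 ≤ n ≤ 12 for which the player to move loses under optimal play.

0, 1, 2, 10, 11, 12

Compute g(0), g(1), … for moves {3, 4, 7}:
k:     0  1  2  3  4  5  6  7  8  9 10 11 12
g(k):  0  0  0  1  1  1  2  2  2  3  0  0  0
The P-positions (g = 0) in 0..12 are 0, 1, 2, 10, 11, 12.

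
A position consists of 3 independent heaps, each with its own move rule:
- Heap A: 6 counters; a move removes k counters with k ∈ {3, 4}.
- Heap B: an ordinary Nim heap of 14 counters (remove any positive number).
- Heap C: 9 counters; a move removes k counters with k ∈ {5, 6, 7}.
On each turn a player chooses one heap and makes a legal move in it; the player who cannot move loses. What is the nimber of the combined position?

Build the Grundy sequence for heap A with g(k) = mex{g(k−s) : s ∈ {3, 4}, s ≤ k}:
g(0) = mex{} = 0
g(1) = mex{} = 0
g(2) = mex{} = 0
g(3) = mex{0} = 1
g(4) = mex{0} = 1
g(5) = mex{0} = 1
g(6) = mex{0,1} = 2
So g(6) = 2.
Heap B is a plain Nim heap of size 14, so its Grundy value is 14.
Build the Grundy sequence for heap C with g(k) = mex{g(k−s) : s ∈ {5, 6, 7}, s ≤ k}:
k:     0  1  2  3  4  5  6  7  8  9
g(k):  0  0  0  0  0  1  1  1  1  1
So g(9) = 1.
The value of a disjunctive sum is the nim-sum of the parts.
Combined value = 2 XOR 14 XOR 1 = 13.

13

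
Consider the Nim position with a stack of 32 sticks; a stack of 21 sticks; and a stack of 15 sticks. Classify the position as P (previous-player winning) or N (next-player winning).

Nim-sum: 32 ^ 21 ^ 15 = 58.
The nim-sum is 58 ≠ 0, so this is an N-position: the player to move can win.

N-position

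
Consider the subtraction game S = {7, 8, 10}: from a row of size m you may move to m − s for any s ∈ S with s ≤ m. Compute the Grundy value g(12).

Build the Grundy sequence with g(k) = mex{g(k−s) : s ∈ {7, 8, 10}, s ≤ k}:
k:     0  1  2  3  4  5  6  7  8  9 10 11 12
g(k):  0  0  0  0  0  0  0  1  1  1  1  1  1
So g(12) = 1.

1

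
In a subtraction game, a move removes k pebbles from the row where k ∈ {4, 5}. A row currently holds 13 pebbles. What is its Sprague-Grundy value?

1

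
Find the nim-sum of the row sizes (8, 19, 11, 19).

3

Nim-sum: 8 ^ 19 ^ 11 ^ 19 = 3.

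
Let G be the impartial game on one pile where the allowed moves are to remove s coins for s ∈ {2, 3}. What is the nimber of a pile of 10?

0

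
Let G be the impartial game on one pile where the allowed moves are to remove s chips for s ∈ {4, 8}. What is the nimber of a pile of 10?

2

Grundy values for subtraction set {4, 8}:
g(0) = mex{} = 0
g(1) = mex{} = 0
g(2) = mex{} = 0
g(3) = mex{} = 0
g(4) = mex{0} = 1
g(5) = mex{0} = 1
g(6) = mex{0} = 1
g(7) = mex{0} = 1
g(8) = mex{0,1} = 2
g(9) = mex{0,1} = 2
g(10) = mex{0,1} = 2
So g(10) = 2.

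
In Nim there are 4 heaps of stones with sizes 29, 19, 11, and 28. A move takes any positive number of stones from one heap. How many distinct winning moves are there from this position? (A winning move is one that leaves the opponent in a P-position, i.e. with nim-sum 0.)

3

Nim-sum: 29 ^ 19 ^ 11 ^ 28 = 25.
The overall nim-sum is X = 25. A heap of size p has a winning move iff p XOR X < p (reduce it to p XOR X).
  29: 29 XOR 25 = 4 < 29 — winning move (to 4).
  19: 19 XOR 25 = 10 < 19 — winning move (to 10).
  11: 11 XOR 25 = 18 ≥ 11 — no move.
  28: 28 XOR 25 = 5 < 28 — winning move (to 5).
That gives 3 winning moves.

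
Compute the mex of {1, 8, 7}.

0 is not in the set, so the mex is 0.

0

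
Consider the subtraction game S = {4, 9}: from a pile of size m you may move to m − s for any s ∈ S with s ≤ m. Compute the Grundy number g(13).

0

Build the Grundy sequence with g(k) = mex{g(k−s) : s ∈ {4, 9}, s ≤ k}:
g(0) = mex{} = 0
g(1) = mex{} = 0
g(2) = mex{} = 0
g(3) = mex{} = 0
g(4) = mex{0} = 1
g(5) = mex{0} = 1
g(6) = mex{0} = 1
g(7) = mex{0} = 1
g(8) = mex{1} = 0
g(9) = mex{0,1} = 2
g(10) = mex{0,1} = 2
g(11) = mex{0,1} = 2
g(12) = mex{0} = 1
g(13) = mex{1,2} = 0
So g(13) = 0.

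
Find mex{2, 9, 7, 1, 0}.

3

The values 0, 1, 2 are all present; 3 is the first non-negative integer missing from the set.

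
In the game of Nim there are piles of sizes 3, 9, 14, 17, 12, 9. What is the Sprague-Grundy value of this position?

16

Bitwise XOR of the heap sizes:
  00011  (3)
  01001  (9)
  01110  (14)
  10001  (17)
  01100  (12)
  01001  (9)
  -----
  10000  (16)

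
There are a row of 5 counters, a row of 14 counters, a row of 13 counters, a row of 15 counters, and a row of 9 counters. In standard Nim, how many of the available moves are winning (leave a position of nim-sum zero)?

0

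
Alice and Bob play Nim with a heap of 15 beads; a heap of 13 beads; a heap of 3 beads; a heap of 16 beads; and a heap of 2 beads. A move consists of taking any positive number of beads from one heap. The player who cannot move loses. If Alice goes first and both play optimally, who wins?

Alice wins

In binary:
  01111  (15)
  01101  (13)
  00011  (3)
  10000  (16)
  00010  (2)
  -----
  10011  (19)
The nim-sum is 19 ≠ 0, so this is an N-position: the player to move can win; Alice has a winning move.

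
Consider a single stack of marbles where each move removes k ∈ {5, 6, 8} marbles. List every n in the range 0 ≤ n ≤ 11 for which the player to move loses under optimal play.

Grundy values for subtraction set {5, 6, 8}:
g(0) = mex{} = 0
g(1) = mex{} = 0
g(2) = mex{} = 0
g(3) = mex{} = 0
g(4) = mex{} = 0
g(5) = mex{0} = 1
g(6) = mex{0} = 1
g(7) = mex{0} = 1
g(8) = mex{0} = 1
g(9) = mex{0} = 1
g(10) = mex{0,1} = 2
g(11) = mex{0,1} = 2
The P-positions (g = 0) in 0..11 are 0, 1, 2, 3, 4.

0, 1, 2, 3, 4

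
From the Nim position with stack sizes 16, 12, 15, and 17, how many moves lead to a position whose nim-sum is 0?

Nim-sum: 16 XOR 12 XOR 15 XOR 17 = 2.
The overall nim-sum is X = 2. A stack of size p has a winning move iff p XOR X < p (reduce it to p XOR X).
  16: 16 XOR 2 = 18 ≥ 16 — no move.
  12: 12 XOR 2 = 14 ≥ 12 — no move.
  15: 15 XOR 2 = 13 < 15 — winning move (to 13).
  17: 17 XOR 2 = 19 ≥ 17 — no move.
That gives 1 winning move.

1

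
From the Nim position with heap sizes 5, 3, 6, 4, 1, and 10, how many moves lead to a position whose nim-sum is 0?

1

Compute the nim-sum pairwise:
5 ^ 3 = 6
6 ^ 6 = 0
0 ^ 4 = 4
4 ^ 1 = 5
5 ^ 10 = 15
The overall nim-sum is X = 15. A heap of size p has a winning move iff p XOR X < p (reduce it to p XOR X).
  5: 5 XOR 15 = 10 ≥ 5 — no move.
  3: 3 XOR 15 = 12 ≥ 3 — no move.
  6: 6 XOR 15 = 9 ≥ 6 — no move.
  4: 4 XOR 15 = 11 ≥ 4 — no move.
  1: 1 XOR 15 = 14 ≥ 1 — no move.
  10: 10 XOR 15 = 5 < 10 — winning move (to 5).
That gives 1 winning move.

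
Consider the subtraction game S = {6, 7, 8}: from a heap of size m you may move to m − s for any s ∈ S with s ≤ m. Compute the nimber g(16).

0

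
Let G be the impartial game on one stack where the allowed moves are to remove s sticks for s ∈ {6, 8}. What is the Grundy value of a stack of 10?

1

Compute g(0), g(1), … for moves {6, 8}:
k:     0  1  2  3  4  5  6  7  8  9 10
g(k):  0  0  0  0  0  0  1  1  1  1  1
So g(10) = 1.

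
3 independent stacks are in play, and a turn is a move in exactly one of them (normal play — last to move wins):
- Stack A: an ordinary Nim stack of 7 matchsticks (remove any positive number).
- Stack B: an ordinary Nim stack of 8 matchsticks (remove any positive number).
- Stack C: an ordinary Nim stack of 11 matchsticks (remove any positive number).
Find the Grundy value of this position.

4

Stack A is a plain Nim stack of size 7, so its Grundy value is 7.
Stack B is a plain Nim stack of size 8, so its Grundy value is 8.
Stack C is a plain Nim stack of size 11, so its Grundy value is 11.
The value of a disjunctive sum is the nim-sum of the parts.
Combined value = 7 ⊕ 8 ⊕ 11 = 4.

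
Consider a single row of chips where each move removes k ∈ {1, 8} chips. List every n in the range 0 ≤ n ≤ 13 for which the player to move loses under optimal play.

0, 2, 4, 6, 9, 11, 13

Grundy values for subtraction set {1, 8}:
g(0) = mex{} = 0
g(1) = mex{0} = 1
g(2) = mex{1} = 0
g(3) = mex{0} = 1
g(4) = mex{1} = 0
g(5) = mex{0} = 1
g(6) = mex{1} = 0
g(7) = mex{0} = 1
g(8) = mex{0,1} = 2
g(9) = mex{1,2} = 0
g(10) = mex{0} = 1
g(11) = mex{1} = 0
g(12) = mex{0} = 1
g(13) = mex{1} = 0
The P-positions (g = 0) in 0..13 are 0, 2, 4, 6, 9, 11, 13.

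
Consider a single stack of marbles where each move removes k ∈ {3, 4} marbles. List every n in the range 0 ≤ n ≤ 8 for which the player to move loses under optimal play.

0, 1, 2, 7, 8

Grundy values for subtraction set {3, 4}:
g(0) = mex{} = 0
g(1) = mex{} = 0
g(2) = mex{} = 0
g(3) = mex{0} = 1
g(4) = mex{0} = 1
g(5) = mex{0} = 1
g(6) = mex{0,1} = 2
g(7) = mex{1} = 0
g(8) = mex{1} = 0
The P-positions (g = 0) in 0..8 are 0, 1, 2, 7, 8.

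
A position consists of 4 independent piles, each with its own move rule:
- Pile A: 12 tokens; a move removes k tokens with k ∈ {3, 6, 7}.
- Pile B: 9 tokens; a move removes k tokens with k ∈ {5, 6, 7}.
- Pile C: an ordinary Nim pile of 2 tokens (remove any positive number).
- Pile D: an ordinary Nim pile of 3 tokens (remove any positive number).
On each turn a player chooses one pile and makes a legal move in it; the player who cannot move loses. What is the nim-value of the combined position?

0

Build the Grundy sequence for pile A with g(k) = mex{g(k−s) : s ∈ {3, 6, 7}, s ≤ k}:
g(0) = mex{} = 0
g(1) = mex{} = 0
g(2) = mex{} = 0
g(3) = mex{0} = 1
g(4) = mex{0} = 1
g(5) = mex{0} = 1
g(6) = mex{0,1} = 2
g(7) = mex{0,1} = 2
g(8) = mex{0,1} = 2
g(9) = mex{0,1,2} = 3
g(10) = mex{1,2} = 0
g(11) = mex{1,2} = 0
g(12) = mex{1,2,3} = 0
So g(12) = 0.
Grundy values for pile B (subtraction set {5, 6, 7}):
k:     0  1  2  3  4  5  6  7  8  9
g(k):  0  0  0  0  0  1  1  1  1  1
So g(9) = 1.
Pile C is a plain Nim pile of size 2, so its Grundy value is 2.
Pile D is a plain Nim pile of size 3, so its Grundy value is 3.
The value of a disjunctive sum is the nim-sum of the parts.
Combined value = 0 XOR 1 XOR 2 XOR 3 = 0.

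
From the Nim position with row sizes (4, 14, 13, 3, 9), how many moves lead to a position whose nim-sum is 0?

Compute the nim-sum pairwise:
4 XOR 14 = 10
10 XOR 13 = 7
7 XOR 3 = 4
4 XOR 9 = 13
The overall nim-sum is X = 13. A row of size p has a winning move iff p XOR X < p (reduce it to p XOR X).
  4: 4 XOR 13 = 9 ≥ 4 — no move.
  14: 14 XOR 13 = 3 < 14 — winning move (to 3).
  13: 13 XOR 13 = 0 < 13 — winning move (to 0).
  3: 3 XOR 13 = 14 ≥ 3 — no move.
  9: 9 XOR 13 = 4 < 9 — winning move (to 4).
That gives 3 winning moves.

3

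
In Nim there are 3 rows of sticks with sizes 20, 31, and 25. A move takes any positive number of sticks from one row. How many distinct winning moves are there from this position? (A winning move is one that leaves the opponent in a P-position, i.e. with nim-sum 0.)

In binary:
  10100  (20)
  11111  (31)
  11001  (25)
  -----
  10010  (18)
The overall nim-sum is X = 18. A row of size p has a winning move iff p XOR X < p (reduce it to p XOR X).
  20: 20 XOR 18 = 6 < 20 — winning move (to 6).
  31: 31 XOR 18 = 13 < 31 — winning move (to 13).
  25: 25 XOR 18 = 11 < 25 — winning move (to 11).
That gives 3 winning moves.

3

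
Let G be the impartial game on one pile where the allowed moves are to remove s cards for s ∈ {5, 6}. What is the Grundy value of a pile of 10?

2

Grundy values for subtraction set {5, 6}:
g(0) = mex{} = 0
g(1) = mex{} = 0
g(2) = mex{} = 0
g(3) = mex{} = 0
g(4) = mex{} = 0
g(5) = mex{0} = 1
g(6) = mex{0} = 1
g(7) = mex{0} = 1
g(8) = mex{0} = 1
g(9) = mex{0} = 1
g(10) = mex{0,1} = 2
So g(10) = 2.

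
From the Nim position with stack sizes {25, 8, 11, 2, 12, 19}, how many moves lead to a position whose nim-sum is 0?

1

In binary:
  11001  (25)
  01000  (8)
  01011  (11)
  00010  (2)
  01100  (12)
  10011  (19)
  -----
  00111  (7)
The overall nim-sum is X = 7. A stack of size p has a winning move iff p XOR X < p (reduce it to p XOR X).
  25: 25 XOR 7 = 30 ≥ 25 — no move.
  8: 8 XOR 7 = 15 ≥ 8 — no move.
  11: 11 XOR 7 = 12 ≥ 11 — no move.
  2: 2 XOR 7 = 5 ≥ 2 — no move.
  12: 12 XOR 7 = 11 < 12 — winning move (to 11).
  19: 19 XOR 7 = 20 ≥ 19 — no move.
That gives 1 winning move.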